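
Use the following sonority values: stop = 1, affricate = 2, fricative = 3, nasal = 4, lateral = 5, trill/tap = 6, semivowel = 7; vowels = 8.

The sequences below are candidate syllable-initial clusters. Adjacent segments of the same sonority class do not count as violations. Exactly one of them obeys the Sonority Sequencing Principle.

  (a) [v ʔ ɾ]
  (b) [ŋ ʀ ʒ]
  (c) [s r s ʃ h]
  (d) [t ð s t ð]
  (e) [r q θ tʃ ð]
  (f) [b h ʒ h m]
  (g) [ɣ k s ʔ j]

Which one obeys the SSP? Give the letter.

f

(a) 3-1-6 → violates
(b) 4-6-3 → violates
(c) 3-6-3-3-3 → violates
(d) 1-3-3-1-3 → violates
(e) 6-1-3-2-3 → violates
(f) 1-3-3-3-4 → obeys
(g) 3-1-3-1-7 → violates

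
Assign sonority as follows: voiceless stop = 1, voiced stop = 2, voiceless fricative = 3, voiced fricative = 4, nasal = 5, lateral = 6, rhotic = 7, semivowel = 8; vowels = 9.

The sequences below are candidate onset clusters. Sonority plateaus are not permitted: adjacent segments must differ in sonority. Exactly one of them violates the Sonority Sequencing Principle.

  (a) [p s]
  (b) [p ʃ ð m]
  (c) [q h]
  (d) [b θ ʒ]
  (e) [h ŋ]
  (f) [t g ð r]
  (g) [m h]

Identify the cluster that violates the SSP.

(a) 1-3 → obeys
(b) 1-3-4-5 → obeys
(c) 1-3 → obeys
(d) 2-3-4 → obeys
(e) 3-5 → obeys
(f) 1-2-4-7 → obeys
(g) 5-3 → violates

g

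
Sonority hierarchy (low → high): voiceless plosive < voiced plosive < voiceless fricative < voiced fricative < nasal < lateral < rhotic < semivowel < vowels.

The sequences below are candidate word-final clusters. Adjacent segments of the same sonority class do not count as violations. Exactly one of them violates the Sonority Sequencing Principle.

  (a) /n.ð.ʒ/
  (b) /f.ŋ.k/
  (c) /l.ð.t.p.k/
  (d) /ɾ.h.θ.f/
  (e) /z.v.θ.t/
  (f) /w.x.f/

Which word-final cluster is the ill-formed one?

(a) sonority 5-4-4: well-formed.
(b) sonority 3-5-1: ill-formed.
(c) sonority 6-4-1-1-1: well-formed.
(d) sonority 7-3-3-3: well-formed.
(e) sonority 4-4-3-1: well-formed.
(f) sonority 8-3-3: well-formed.

b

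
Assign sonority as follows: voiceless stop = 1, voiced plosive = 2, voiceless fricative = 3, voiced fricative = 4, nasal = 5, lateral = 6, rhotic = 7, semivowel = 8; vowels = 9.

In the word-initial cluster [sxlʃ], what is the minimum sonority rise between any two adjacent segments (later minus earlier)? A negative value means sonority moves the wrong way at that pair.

-3

/s/: voiceless fricative = 3.
/x/: voiceless fricative = 3.
/l/: lateral = 6.
/ʃ/: voiceless fricative = 3.
/s/→/x/: change +0.
/x/→/l/: change +3.
/l/→/ʃ/: change -3.
Minimum = -3.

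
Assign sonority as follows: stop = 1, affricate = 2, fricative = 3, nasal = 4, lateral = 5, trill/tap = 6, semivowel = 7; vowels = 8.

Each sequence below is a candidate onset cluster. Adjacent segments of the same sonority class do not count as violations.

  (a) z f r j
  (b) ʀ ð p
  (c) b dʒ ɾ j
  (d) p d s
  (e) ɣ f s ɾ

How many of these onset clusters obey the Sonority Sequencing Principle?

4

(a) z f r j: profile 3-3-6-7 — obeys.
(b) ʀ ð p: profile 6-3-1 — violates.
(c) b dʒ ɾ j: profile 1-2-6-7 — obeys.
(d) p d s: profile 1-1-3 — obeys.
(e) ɣ f s ɾ: profile 3-3-3-6 — obeys.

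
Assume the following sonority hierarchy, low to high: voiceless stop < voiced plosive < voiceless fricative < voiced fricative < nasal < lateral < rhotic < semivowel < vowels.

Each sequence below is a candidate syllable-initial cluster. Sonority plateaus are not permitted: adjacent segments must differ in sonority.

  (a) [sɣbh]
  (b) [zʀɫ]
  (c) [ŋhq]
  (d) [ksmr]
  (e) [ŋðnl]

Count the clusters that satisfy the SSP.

(a) sonority 3-4-2-3: ill-formed.
(b) sonority 4-7-6: ill-formed.
(c) sonority 5-3-1: ill-formed.
(d) sonority 1-3-5-7: well-formed.
(e) sonority 5-4-5-6: ill-formed.

1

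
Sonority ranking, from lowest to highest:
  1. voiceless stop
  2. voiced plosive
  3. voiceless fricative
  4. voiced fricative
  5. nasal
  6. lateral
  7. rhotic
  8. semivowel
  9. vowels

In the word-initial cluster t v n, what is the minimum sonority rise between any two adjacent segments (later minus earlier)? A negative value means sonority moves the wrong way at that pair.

1

/t/: voiceless stop = 1.
/v/: voiced fricative = 4.
/n/: nasal = 5.
/t/→/v/: change +3.
/v/→/n/: change +1.
Minimum = 1.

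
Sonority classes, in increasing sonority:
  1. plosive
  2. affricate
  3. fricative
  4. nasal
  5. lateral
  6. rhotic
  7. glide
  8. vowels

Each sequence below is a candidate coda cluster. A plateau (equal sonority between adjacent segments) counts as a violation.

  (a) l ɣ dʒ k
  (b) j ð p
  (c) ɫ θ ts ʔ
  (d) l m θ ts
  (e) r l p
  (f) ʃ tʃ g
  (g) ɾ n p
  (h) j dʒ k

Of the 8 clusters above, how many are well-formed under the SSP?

8

(a) sonority 5-3-2-1: well-formed.
(b) sonority 7-3-1: well-formed.
(c) sonority 5-3-2-1: well-formed.
(d) sonority 5-4-3-2: well-formed.
(e) sonority 6-5-1: well-formed.
(f) sonority 3-2-1: well-formed.
(g) sonority 6-4-1: well-formed.
(h) sonority 7-2-1: well-formed.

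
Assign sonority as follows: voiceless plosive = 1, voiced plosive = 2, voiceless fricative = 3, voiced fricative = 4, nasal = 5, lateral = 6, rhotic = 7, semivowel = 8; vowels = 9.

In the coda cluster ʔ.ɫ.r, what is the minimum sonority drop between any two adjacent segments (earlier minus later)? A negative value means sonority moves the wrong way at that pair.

-5

/ʔ/ is a voiceless plosive (sonority 1).
/ɫ/ is a lateral (sonority 6).
/r/ is a rhotic (sonority 7).
/ʔ/→/ɫ/: change -5.
/ɫ/→/r/: change -1.
Minimum = -5.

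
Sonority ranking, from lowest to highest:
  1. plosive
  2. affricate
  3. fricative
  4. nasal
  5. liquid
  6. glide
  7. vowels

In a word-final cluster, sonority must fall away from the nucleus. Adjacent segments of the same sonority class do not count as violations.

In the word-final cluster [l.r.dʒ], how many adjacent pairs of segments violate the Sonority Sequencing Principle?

/l/ — liquid, sonority 5.
/r/ — liquid, sonority 5.
/dʒ/ — affricate, sonority 2.
/l/→/r/: 5→5 (plateau, allowed) — ok.
/r/→/dʒ/: 5→2 (falls) — ok.

0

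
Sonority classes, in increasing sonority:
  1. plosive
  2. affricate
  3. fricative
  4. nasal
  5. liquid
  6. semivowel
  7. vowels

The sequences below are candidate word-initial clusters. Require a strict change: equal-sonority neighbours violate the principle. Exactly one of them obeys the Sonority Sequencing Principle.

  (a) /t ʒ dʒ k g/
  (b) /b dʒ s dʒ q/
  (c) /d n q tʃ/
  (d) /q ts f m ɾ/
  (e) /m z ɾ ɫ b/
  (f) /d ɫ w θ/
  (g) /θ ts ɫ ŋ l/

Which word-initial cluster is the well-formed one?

(a) /t ʒ dʒ k g/: profile 1-3-2-1-1 — violates.
(b) /b dʒ s dʒ q/: profile 1-2-3-2-1 — violates.
(c) /d n q tʃ/: profile 1-4-1-2 — violates.
(d) /q ts f m ɾ/: profile 1-2-3-4-5 — obeys.
(e) /m z ɾ ɫ b/: profile 4-3-5-5-1 — violates.
(f) /d ɫ w θ/: profile 1-5-6-3 — violates.
(g) /θ ts ɫ ŋ l/: profile 3-2-5-4-5 — violates.

d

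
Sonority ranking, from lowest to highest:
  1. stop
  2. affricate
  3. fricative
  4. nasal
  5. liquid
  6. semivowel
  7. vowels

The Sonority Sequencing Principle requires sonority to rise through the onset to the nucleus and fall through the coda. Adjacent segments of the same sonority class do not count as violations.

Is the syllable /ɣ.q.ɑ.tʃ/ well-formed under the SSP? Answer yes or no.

Onset: /ɣ/ is a fricative (sonority 3), /q/ is a stop (sonority 1); then the nucleus /ɑ/ (sonority 7).
Onset profile 3-1-7 — does not rise throughout.
Coda: /tʃ/ is an affricate (sonority 2).
Coda profile 7-2 — falls from the nucleus.

no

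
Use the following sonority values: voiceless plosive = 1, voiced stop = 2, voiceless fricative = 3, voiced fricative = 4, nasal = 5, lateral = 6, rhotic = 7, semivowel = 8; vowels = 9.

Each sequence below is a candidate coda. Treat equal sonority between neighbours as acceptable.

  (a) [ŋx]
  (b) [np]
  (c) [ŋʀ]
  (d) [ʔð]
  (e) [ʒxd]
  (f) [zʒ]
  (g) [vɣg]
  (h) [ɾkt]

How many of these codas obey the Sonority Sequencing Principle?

6

(a) [ŋx]: profile 5-3 — obeys.
(b) [np]: profile 5-1 — obeys.
(c) [ŋʀ]: profile 5-7 — violates.
(d) [ʔð]: profile 1-4 — violates.
(e) [ʒxd]: profile 4-3-2 — obeys.
(f) [zʒ]: profile 4-4 — obeys.
(g) [vɣg]: profile 4-4-2 — obeys.
(h) [ɾkt]: profile 7-1-1 — obeys.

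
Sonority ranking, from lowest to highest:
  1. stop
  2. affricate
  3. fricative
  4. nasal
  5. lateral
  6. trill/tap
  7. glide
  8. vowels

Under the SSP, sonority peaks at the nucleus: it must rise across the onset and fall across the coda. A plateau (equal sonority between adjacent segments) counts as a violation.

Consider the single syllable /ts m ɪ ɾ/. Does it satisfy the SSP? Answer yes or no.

Onset: /ts/ is an affricate (sonority 2), /m/ is a nasal (sonority 4); then the nucleus /ɪ/ (sonority 8).
Onset profile 2-4-8 — rises to the nucleus.
Coda: /ɾ/ is a trill/tap (sonority 6).
Coda profile 8-6 — falls from the nucleus.

yes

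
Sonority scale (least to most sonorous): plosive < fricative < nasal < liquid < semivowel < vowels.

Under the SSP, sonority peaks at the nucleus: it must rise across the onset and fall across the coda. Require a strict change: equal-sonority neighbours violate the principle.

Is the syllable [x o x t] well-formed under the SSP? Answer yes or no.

yes

Onset: /x/ is a fricative (sonority 2); then the nucleus /o/ (sonority 6).
Onset profile 2-6 — rises to the nucleus.
Coda: /x/ is a fricative (sonority 2), /t/ is a plosive (sonority 1).
Coda profile 6-2-1 — falls from the nucleus.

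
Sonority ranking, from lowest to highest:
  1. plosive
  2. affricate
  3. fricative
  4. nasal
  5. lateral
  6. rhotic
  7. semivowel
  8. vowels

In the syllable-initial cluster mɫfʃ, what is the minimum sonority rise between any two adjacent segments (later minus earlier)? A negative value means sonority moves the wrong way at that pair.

/m/: nasal = 4.
/ɫ/: lateral = 5.
/f/: fricative = 3.
/ʃ/: fricative = 3.
/m/→/ɫ/: change +1.
/ɫ/→/f/: change -2.
/f/→/ʃ/: change +0.
Minimum = -2.

-2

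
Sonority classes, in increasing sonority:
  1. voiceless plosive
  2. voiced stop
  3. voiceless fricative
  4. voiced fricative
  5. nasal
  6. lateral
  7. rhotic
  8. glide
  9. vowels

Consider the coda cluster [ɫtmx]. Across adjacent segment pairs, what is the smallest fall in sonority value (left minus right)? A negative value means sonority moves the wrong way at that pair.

/ɫ/ is a lateral (sonority 6).
/t/ is a voiceless plosive (sonority 1).
/m/ is a nasal (sonority 5).
/x/ is a voiceless fricative (sonority 3).
/ɫ/→/t/: change +5.
/t/→/m/: change -4.
/m/→/x/: change +2.
Minimum = -4.

-4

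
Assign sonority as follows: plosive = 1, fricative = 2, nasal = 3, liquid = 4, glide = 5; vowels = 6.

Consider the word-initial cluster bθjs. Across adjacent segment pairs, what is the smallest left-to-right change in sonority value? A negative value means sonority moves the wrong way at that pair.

-3

/b/: plosive = 1.
/θ/: fricative = 2.
/j/: glide = 5.
/s/: fricative = 2.
/b/→/θ/: change +1.
/θ/→/j/: change +3.
/j/→/s/: change -3.
Minimum = -3.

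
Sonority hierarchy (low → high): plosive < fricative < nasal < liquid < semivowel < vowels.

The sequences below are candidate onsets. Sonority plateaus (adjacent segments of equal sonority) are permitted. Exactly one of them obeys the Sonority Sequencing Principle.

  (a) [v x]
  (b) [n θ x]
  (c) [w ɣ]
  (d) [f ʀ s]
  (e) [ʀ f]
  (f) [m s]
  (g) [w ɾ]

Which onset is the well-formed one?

a

(a) 2-2 → obeys
(b) 3-2-2 → violates
(c) 5-2 → violates
(d) 2-4-2 → violates
(e) 4-2 → violates
(f) 3-2 → violates
(g) 5-4 → violates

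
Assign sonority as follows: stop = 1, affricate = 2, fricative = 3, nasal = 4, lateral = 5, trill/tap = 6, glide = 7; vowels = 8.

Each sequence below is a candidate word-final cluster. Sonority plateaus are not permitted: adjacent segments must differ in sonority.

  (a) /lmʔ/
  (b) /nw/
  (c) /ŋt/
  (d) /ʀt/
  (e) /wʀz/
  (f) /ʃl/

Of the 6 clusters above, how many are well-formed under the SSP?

4

(a) 5-4-1 → obeys
(b) 4-7 → violates
(c) 4-1 → obeys
(d) 6-1 → obeys
(e) 7-6-3 → obeys
(f) 3-5 → violates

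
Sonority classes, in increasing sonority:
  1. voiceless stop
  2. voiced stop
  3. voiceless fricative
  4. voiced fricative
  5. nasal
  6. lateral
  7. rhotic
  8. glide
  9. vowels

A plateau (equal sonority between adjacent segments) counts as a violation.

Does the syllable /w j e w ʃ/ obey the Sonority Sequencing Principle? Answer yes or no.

no

Onset: /w/ is a glide (sonority 8), /j/ is a glide (sonority 8); then the nucleus /e/ (sonority 9).
Onset profile 8-8-9 — does not strictly rise throughout.
Coda: /w/ is a glide (sonority 8), /ʃ/ is a voiceless fricative (sonority 3).
Coda profile 9-8-3 — falls from the nucleus.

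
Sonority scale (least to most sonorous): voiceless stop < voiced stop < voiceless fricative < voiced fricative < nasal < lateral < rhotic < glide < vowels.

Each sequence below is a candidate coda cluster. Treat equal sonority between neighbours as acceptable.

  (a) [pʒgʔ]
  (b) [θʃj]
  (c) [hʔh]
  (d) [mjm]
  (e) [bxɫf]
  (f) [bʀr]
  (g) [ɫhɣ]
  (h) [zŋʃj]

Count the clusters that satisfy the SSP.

(a) 1-4-2-1 → violates
(b) 3-3-8 → violates
(c) 3-1-3 → violates
(d) 5-8-5 → violates
(e) 2-3-6-3 → violates
(f) 2-7-7 → violates
(g) 6-3-4 → violates
(h) 4-5-3-8 → violates

0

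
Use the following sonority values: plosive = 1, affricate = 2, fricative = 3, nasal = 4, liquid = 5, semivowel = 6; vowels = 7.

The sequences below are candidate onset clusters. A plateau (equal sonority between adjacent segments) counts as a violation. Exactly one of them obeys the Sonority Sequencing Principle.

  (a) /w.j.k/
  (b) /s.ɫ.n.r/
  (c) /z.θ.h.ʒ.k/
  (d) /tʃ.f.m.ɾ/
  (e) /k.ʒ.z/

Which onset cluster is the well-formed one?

d

(a) sonority 6-6-1: ill-formed.
(b) sonority 3-5-4-5: ill-formed.
(c) sonority 3-3-3-3-1: ill-formed.
(d) sonority 2-3-4-5: well-formed.
(e) sonority 1-3-3: ill-formed.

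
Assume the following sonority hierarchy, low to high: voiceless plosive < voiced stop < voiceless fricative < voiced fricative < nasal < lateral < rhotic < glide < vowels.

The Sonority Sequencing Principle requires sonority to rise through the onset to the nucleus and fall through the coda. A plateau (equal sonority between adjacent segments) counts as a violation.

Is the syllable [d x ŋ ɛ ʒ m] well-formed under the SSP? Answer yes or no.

no

Onset: /d/ is a voiced stop (sonority 2), /x/ is a voiceless fricative (sonority 3), /ŋ/ is a nasal (sonority 5); then the nucleus /ɛ/ (sonority 9).
Onset profile 2-3-5-9 — rises to the nucleus.
Coda: /ʒ/ is a voiced fricative (sonority 4), /m/ is a nasal (sonority 5).
Coda profile 9-4-5 — does not strictly fall throughout.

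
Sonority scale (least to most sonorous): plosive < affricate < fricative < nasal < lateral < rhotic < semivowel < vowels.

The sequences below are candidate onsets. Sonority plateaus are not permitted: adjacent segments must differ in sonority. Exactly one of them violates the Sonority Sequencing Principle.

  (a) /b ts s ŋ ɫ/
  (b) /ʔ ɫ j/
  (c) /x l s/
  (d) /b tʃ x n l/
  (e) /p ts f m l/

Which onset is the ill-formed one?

(a) /b ts s ŋ ɫ/: profile 1-2-3-4-5 — obeys.
(b) /ʔ ɫ j/: profile 1-5-7 — obeys.
(c) /x l s/: profile 3-5-3 — violates.
(d) /b tʃ x n l/: profile 1-2-3-4-5 — obeys.
(e) /p ts f m l/: profile 1-2-3-4-5 — obeys.

c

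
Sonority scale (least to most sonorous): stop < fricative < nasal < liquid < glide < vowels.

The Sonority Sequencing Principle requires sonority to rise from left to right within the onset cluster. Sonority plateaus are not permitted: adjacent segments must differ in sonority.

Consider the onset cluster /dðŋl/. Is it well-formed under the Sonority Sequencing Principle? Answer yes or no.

yes

/d/: stop = 1.
/ð/: fricative = 2.
/ŋ/: nasal = 3.
/l/: liquid = 4.
The profile 1-2-3-4 strictly rises, so the onset cluster satisfies the SSP.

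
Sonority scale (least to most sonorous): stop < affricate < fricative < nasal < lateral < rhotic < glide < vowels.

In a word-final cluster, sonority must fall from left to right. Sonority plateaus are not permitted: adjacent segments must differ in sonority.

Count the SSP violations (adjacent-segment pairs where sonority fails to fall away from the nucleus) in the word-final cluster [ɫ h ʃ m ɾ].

3

/ɫ/ — lateral, sonority 5.
/h/ — fricative, sonority 3.
/ʃ/ — fricative, sonority 3.
/m/ — nasal, sonority 4.
/ɾ/ — rhotic, sonority 6.
/ɫ/→/h/: 5→3 (falls) — ok.
/h/→/ʃ/: 3→3 (plateau) — violation.
/ʃ/→/m/: 3→4 (does not fall) — violation.
/m/→/ɾ/: 4→6 (does not fall) — violation.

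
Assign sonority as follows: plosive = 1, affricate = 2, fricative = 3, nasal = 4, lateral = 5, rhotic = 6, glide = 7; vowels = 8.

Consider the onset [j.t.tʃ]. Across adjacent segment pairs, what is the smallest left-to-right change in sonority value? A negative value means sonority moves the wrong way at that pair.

/j/ — glide, sonority 7.
/t/ — plosive, sonority 1.
/tʃ/ — affricate, sonority 2.
/j/→/t/: change -6.
/t/→/tʃ/: change +1.
Minimum = -6.

-6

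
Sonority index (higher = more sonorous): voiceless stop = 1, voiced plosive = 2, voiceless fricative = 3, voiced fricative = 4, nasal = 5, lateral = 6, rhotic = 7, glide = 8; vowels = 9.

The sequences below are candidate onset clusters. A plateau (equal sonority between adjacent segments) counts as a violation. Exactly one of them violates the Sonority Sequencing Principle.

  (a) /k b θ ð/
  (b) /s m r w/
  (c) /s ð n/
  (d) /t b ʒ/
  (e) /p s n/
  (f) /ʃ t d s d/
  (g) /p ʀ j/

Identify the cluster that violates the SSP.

f

(a) sonority 1-2-3-4: well-formed.
(b) sonority 3-5-7-8: well-formed.
(c) sonority 3-4-5: well-formed.
(d) sonority 1-2-4: well-formed.
(e) sonority 1-3-5: well-formed.
(f) sonority 3-1-2-3-2: ill-formed.
(g) sonority 1-7-8: well-formed.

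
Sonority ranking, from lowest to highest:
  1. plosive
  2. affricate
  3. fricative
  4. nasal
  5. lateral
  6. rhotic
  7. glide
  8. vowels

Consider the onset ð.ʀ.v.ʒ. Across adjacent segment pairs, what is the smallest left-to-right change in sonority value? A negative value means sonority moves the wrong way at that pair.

/ð/ — fricative, sonority 3.
/ʀ/ — rhotic, sonority 6.
/v/ — fricative, sonority 3.
/ʒ/ — fricative, sonority 3.
/ð/→/ʀ/: change +3.
/ʀ/→/v/: change -3.
/v/→/ʒ/: change +0.
Minimum = -3.

-3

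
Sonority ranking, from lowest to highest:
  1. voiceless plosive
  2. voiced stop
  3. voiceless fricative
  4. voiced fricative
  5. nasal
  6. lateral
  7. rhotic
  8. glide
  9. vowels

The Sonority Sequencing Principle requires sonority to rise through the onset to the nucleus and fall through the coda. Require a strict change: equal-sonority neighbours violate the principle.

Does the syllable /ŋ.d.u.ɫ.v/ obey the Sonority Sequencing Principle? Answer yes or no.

Onset: /ŋ/ is a nasal (sonority 5), /d/ is a voiced stop (sonority 2); then the nucleus /u/ (sonority 9).
Onset profile 5-2-9 — does not strictly rise throughout.
Coda: /ɫ/ is a lateral (sonority 6), /v/ is a voiced fricative (sonority 4).
Coda profile 9-6-4 — falls from the nucleus.

no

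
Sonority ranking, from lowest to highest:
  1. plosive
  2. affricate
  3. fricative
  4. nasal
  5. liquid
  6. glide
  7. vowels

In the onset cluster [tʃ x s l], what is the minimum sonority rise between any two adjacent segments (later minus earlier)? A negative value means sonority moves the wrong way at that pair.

/tʃ/ — affricate, sonority 2.
/x/ — fricative, sonority 3.
/s/ — fricative, sonority 3.
/l/ — liquid, sonority 5.
/tʃ/→/x/: change +1.
/x/→/s/: change +0.
/s/→/l/: change +2.
Minimum = 0.

0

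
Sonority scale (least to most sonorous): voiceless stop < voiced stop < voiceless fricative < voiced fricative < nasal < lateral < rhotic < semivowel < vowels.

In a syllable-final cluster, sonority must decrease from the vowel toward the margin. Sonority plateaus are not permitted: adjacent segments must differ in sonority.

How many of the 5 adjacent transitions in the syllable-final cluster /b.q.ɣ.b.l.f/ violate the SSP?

2

/b/: voiced stop = 2.
/q/: voiceless stop = 1.
/ɣ/: voiced fricative = 4.
/b/: voiced stop = 2.
/l/: lateral = 6.
/f/: voiceless fricative = 3.
/b/→/q/: 2→1 (falls) — ok.
/q/→/ɣ/: 1→4 (does not fall) — violation.
/ɣ/→/b/: 4→2 (falls) — ok.
/b/→/l/: 2→6 (does not fall) — violation.
/l/→/f/: 6→3 (falls) — ok.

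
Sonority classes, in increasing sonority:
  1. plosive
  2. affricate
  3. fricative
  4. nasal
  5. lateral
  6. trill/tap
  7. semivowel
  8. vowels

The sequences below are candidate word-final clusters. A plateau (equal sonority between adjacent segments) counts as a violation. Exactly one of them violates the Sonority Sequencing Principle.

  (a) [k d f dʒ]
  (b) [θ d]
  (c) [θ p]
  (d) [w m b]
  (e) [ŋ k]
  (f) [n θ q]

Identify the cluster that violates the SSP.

a

(a) [k d f dʒ]: profile 1-1-3-2 — violates.
(b) [θ d]: profile 3-1 — obeys.
(c) [θ p]: profile 3-1 — obeys.
(d) [w m b]: profile 7-4-1 — obeys.
(e) [ŋ k]: profile 4-1 — obeys.
(f) [n θ q]: profile 4-3-1 — obeys.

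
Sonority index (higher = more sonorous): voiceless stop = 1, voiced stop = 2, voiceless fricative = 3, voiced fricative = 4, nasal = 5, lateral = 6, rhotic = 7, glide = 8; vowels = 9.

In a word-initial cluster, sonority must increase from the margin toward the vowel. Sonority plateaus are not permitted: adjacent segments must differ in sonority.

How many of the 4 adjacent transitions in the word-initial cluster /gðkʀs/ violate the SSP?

/g/: voiced stop = 2.
/ð/: voiced fricative = 4.
/k/: voiceless stop = 1.
/ʀ/: rhotic = 7.
/s/: voiceless fricative = 3.
/g/→/ð/: 2→4 (rises) — ok.
/ð/→/k/: 4→1 (does not rise) — violation.
/k/→/ʀ/: 1→7 (rises) — ok.
/ʀ/→/s/: 7→3 (does not rise) — violation.

2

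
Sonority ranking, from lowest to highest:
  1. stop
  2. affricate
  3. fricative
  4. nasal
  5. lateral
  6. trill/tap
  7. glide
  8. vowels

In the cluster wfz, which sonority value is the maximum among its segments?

/w/ — glide, sonority 7.
/f/ — fricative, sonority 3.
/z/ — fricative, sonority 3.
The maximum is 7.

7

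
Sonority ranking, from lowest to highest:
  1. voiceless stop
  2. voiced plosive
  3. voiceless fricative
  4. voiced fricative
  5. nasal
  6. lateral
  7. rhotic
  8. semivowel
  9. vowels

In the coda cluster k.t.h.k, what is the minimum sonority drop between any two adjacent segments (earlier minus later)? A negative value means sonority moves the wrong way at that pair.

-2

/k/: voiceless stop = 1.
/t/: voiceless stop = 1.
/h/: voiceless fricative = 3.
/k/: voiceless stop = 1.
/k/→/t/: change +0.
/t/→/h/: change -2.
/h/→/k/: change +2.
Minimum = -2.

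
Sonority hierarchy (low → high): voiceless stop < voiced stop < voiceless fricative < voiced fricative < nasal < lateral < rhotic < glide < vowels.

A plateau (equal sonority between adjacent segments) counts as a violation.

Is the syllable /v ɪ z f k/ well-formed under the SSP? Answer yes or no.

yes

Onset: /v/ is a voiced fricative (sonority 4); then the nucleus /ɪ/ (sonority 9).
Onset profile 4-9 — rises to the nucleus.
Coda: /z/ is a voiced fricative (sonority 4), /f/ is a voiceless fricative (sonority 3), /k/ is a voiceless stop (sonority 1).
Coda profile 9-4-3-1 — falls from the nucleus.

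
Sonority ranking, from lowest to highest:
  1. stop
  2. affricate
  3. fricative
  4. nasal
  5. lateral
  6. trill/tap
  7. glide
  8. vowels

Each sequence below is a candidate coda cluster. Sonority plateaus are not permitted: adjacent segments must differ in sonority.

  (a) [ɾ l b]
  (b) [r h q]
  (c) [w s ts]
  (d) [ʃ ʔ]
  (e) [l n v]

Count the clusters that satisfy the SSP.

5

(a) 6-5-1 → obeys
(b) 6-3-1 → obeys
(c) 7-3-2 → obeys
(d) 3-1 → obeys
(e) 5-4-3 → obeys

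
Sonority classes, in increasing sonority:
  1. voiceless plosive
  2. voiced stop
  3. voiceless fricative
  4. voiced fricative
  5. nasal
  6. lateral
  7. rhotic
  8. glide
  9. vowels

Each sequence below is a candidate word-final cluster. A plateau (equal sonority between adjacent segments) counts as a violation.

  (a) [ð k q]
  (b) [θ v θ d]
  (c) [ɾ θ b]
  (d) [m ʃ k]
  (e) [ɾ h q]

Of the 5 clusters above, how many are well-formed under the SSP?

(a) 4-1-1 → violates
(b) 3-4-3-2 → violates
(c) 7-3-2 → obeys
(d) 5-3-1 → obeys
(e) 7-3-1 → obeys

3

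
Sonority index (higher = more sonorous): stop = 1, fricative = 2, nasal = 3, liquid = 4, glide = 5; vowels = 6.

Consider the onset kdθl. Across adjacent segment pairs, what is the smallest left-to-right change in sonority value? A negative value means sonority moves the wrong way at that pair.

0

/k/ is a stop (sonority 1).
/d/ is a stop (sonority 1).
/θ/ is a fricative (sonority 2).
/l/ is a liquid (sonority 4).
/k/→/d/: change +0.
/d/→/θ/: change +1.
/θ/→/l/: change +2.
Minimum = 0.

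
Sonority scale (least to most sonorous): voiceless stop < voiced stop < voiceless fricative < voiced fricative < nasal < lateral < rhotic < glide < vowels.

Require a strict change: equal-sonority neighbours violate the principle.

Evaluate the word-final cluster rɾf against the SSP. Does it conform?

/r/ — rhotic, sonority 7.
/ɾ/ — rhotic, sonority 7.
/f/ — voiceless fricative, sonority 3.
The profile is 7-7-3. Between /r/ (7) and /ɾ/ (7) sonority does not fall, so the cluster violates the SSP.

no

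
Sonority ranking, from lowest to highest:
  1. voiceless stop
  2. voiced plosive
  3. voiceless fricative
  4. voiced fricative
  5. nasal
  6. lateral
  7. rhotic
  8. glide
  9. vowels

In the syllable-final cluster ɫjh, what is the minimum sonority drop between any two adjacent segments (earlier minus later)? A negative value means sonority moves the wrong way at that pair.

/ɫ/ — lateral, sonority 6.
/j/ — glide, sonority 8.
/h/ — voiceless fricative, sonority 3.
/ɫ/→/j/: change -2.
/j/→/h/: change +5.
Minimum = -2.

-2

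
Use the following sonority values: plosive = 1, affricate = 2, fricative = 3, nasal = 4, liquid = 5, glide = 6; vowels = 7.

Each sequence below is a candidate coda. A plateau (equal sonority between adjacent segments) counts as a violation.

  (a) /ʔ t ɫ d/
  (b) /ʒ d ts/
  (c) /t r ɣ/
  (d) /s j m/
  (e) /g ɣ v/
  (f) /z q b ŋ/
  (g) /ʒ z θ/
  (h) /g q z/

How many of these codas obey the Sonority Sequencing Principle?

0

(a) 1-1-5-1 → violates
(b) 3-1-2 → violates
(c) 1-5-3 → violates
(d) 3-6-4 → violates
(e) 1-3-3 → violates
(f) 3-1-1-4 → violates
(g) 3-3-3 → violates
(h) 1-1-3 → violates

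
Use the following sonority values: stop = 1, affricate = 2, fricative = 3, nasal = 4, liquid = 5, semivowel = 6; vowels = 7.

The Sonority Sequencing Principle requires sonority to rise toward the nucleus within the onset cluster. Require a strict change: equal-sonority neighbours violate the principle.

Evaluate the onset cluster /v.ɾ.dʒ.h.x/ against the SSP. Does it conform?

no

/v/ — fricative, sonority 3.
/ɾ/ — liquid, sonority 5.
/dʒ/ — affricate, sonority 2.
/h/ — fricative, sonority 3.
/x/ — fricative, sonority 3.
The profile is 3-5-2-3-3. Between /ɾ/ (5) and /dʒ/ (2) sonority does not rise, so the cluster violates the SSP.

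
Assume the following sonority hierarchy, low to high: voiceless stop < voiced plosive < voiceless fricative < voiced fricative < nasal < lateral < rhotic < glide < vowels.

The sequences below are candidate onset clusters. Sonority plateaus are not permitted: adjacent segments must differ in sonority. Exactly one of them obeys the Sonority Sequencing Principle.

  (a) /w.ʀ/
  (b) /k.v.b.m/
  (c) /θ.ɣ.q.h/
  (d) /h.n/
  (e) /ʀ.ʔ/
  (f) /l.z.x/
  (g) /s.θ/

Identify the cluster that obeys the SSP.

(a) 8-7 → violates
(b) 1-4-2-5 → violates
(c) 3-4-1-3 → violates
(d) 3-5 → obeys
(e) 7-1 → violates
(f) 6-4-3 → violates
(g) 3-3 → violates

d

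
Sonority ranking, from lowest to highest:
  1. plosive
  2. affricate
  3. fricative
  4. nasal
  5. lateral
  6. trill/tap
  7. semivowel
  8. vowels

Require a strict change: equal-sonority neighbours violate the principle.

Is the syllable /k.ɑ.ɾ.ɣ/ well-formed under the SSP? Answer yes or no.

Onset: /k/ is a plosive (sonority 1); then the nucleus /ɑ/ (sonority 8).
Onset profile 1-8 — rises to the nucleus.
Coda: /ɾ/ is a trill/tap (sonority 6), /ɣ/ is a fricative (sonority 3).
Coda profile 8-6-3 — falls from the nucleus.

yes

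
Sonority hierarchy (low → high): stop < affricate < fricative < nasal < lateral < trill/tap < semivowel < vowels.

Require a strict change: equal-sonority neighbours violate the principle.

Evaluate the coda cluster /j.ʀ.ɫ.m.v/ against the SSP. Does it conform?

yes

/j/ — semivowel, sonority 7.
/ʀ/ — trill/tap, sonority 6.
/ɫ/ — lateral, sonority 5.
/m/ — nasal, sonority 4.
/v/ — fricative, sonority 3.
The profile 7-6-5-4-3 strictly falls, so the coda cluster satisfies the SSP.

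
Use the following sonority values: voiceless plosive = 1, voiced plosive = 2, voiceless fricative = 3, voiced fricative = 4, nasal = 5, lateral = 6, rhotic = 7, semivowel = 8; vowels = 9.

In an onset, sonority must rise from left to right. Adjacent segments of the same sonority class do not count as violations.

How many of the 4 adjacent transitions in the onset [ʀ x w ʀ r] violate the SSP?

/ʀ/ — rhotic, sonority 7.
/x/ — voiceless fricative, sonority 3.
/w/ — semivowel, sonority 8.
/ʀ/ — rhotic, sonority 7.
/r/ — rhotic, sonority 7.
/ʀ/→/x/: 7→3 (does not rise) — violation.
/x/→/w/: 3→8 (rises) — ok.
/w/→/ʀ/: 8→7 (does not rise) — violation.
/ʀ/→/r/: 7→7 (plateau, allowed) — ok.

2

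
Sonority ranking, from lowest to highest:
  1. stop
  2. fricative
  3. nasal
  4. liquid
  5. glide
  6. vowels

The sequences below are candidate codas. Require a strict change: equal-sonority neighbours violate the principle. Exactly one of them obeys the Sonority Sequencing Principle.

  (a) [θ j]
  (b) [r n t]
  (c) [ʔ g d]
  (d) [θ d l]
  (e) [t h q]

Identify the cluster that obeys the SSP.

b

(a) [θ j]: profile 2-5 — violates.
(b) [r n t]: profile 4-3-1 — obeys.
(c) [ʔ g d]: profile 1-1-1 — violates.
(d) [θ d l]: profile 2-1-4 — violates.
(e) [t h q]: profile 1-2-1 — violates.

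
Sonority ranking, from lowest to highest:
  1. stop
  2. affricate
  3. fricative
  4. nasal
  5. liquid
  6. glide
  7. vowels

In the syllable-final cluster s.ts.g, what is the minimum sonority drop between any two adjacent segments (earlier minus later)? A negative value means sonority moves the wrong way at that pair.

/s/ — fricative, sonority 3.
/ts/ — affricate, sonority 2.
/g/ — stop, sonority 1.
/s/→/ts/: change +1.
/ts/→/g/: change +1.
Minimum = 1.

1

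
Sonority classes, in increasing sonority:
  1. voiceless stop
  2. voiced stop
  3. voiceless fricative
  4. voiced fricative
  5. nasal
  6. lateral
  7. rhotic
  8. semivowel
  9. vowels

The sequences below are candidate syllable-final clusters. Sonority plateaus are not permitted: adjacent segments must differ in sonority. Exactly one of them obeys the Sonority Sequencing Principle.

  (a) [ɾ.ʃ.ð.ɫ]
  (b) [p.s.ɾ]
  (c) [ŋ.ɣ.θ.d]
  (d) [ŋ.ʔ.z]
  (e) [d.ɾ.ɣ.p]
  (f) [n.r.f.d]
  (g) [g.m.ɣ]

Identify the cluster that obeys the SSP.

(a) [ɾ.ʃ.ð.ɫ]: profile 7-3-4-6 — violates.
(b) [p.s.ɾ]: profile 1-3-7 — violates.
(c) [ŋ.ɣ.θ.d]: profile 5-4-3-2 — obeys.
(d) [ŋ.ʔ.z]: profile 5-1-4 — violates.
(e) [d.ɾ.ɣ.p]: profile 2-7-4-1 — violates.
(f) [n.r.f.d]: profile 5-7-3-2 — violates.
(g) [g.m.ɣ]: profile 2-5-4 — violates.

c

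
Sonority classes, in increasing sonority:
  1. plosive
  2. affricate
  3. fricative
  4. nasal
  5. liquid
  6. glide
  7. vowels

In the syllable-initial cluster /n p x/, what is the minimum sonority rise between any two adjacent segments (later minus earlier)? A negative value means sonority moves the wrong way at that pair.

-3

/n/ — nasal, sonority 4.
/p/ — plosive, sonority 1.
/x/ — fricative, sonority 3.
/n/→/p/: change -3.
/p/→/x/: change +2.
Minimum = -3.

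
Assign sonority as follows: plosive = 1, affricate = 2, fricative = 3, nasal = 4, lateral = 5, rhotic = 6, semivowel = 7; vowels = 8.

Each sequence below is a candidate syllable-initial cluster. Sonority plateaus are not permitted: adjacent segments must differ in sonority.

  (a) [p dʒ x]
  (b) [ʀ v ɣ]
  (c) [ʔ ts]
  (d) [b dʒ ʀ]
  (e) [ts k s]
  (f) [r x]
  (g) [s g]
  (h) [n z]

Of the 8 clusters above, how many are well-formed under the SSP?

3

(a) 1-2-3 → obeys
(b) 6-3-3 → violates
(c) 1-2 → obeys
(d) 1-2-6 → obeys
(e) 2-1-3 → violates
(f) 6-3 → violates
(g) 3-1 → violates
(h) 4-3 → violates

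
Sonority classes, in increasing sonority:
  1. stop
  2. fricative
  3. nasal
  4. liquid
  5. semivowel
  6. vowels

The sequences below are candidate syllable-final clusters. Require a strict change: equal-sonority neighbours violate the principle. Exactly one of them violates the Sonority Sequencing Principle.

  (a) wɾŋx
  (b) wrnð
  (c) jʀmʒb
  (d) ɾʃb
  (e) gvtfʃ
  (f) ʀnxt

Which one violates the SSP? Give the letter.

e

(a) wɾŋx: profile 5-4-3-2 — obeys.
(b) wrnð: profile 5-4-3-2 — obeys.
(c) jʀmʒb: profile 5-4-3-2-1 — obeys.
(d) ɾʃb: profile 4-2-1 — obeys.
(e) gvtfʃ: profile 1-2-1-2-2 — violates.
(f) ʀnxt: profile 4-3-2-1 — obeys.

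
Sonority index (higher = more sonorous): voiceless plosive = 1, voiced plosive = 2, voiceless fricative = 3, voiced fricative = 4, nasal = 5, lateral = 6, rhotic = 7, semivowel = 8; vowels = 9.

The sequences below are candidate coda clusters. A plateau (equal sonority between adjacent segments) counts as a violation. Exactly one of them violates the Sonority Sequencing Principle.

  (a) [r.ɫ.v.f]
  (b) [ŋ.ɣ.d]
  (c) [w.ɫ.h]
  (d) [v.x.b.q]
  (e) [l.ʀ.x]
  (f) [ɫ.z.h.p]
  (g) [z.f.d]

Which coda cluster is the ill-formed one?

(a) sonority 7-6-4-3: well-formed.
(b) sonority 5-4-2: well-formed.
(c) sonority 8-6-3: well-formed.
(d) sonority 4-3-2-1: well-formed.
(e) sonority 6-7-3: ill-formed.
(f) sonority 6-4-3-1: well-formed.
(g) sonority 4-3-2: well-formed.

e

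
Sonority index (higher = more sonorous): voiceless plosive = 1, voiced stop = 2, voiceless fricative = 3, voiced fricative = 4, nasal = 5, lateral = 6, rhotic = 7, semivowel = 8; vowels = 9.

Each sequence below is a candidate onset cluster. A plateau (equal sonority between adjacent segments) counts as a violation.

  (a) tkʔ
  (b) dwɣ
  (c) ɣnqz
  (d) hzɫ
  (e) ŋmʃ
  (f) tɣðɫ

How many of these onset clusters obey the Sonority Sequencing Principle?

(a) 1-1-1 → violates
(b) 2-8-4 → violates
(c) 4-5-1-4 → violates
(d) 3-4-6 → obeys
(e) 5-5-3 → violates
(f) 1-4-4-6 → violates

1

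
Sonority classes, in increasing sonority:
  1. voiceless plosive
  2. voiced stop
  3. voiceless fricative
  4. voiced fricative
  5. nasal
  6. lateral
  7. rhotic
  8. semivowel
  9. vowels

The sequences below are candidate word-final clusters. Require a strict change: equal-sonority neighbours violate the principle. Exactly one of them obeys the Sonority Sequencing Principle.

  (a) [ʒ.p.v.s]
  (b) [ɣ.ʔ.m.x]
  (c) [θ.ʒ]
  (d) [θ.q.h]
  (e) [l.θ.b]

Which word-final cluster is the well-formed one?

e

(a) sonority 4-1-4-3: ill-formed.
(b) sonority 4-1-5-3: ill-formed.
(c) sonority 3-4: ill-formed.
(d) sonority 3-1-3: ill-formed.
(e) sonority 6-3-2: well-formed.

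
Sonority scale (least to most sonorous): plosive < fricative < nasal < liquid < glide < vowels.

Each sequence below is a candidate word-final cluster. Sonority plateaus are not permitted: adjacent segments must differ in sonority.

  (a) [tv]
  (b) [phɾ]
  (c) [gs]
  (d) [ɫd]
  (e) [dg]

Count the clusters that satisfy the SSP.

(a) sonority 1-2: ill-formed.
(b) sonority 1-2-4: ill-formed.
(c) sonority 1-2: ill-formed.
(d) sonority 4-1: well-formed.
(e) sonority 1-1: ill-formed.

1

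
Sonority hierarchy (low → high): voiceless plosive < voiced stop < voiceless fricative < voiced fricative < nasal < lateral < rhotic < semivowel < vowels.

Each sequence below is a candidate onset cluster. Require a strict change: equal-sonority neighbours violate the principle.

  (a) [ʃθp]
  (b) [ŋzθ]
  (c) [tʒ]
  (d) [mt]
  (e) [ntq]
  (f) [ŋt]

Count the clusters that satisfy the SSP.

1

(a) 3-3-1 → violates
(b) 5-4-3 → violates
(c) 1-4 → obeys
(d) 5-1 → violates
(e) 5-1-1 → violates
(f) 5-1 → violates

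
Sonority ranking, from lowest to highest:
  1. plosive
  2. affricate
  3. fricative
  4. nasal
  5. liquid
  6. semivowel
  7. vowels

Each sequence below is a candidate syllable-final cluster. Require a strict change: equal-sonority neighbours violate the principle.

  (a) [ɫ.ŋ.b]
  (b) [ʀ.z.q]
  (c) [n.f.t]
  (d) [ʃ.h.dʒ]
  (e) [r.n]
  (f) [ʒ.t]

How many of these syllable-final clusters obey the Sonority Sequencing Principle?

5

(a) sonority 5-4-1: well-formed.
(b) sonority 5-3-1: well-formed.
(c) sonority 4-3-1: well-formed.
(d) sonority 3-3-2: ill-formed.
(e) sonority 5-4: well-formed.
(f) sonority 3-1: well-formed.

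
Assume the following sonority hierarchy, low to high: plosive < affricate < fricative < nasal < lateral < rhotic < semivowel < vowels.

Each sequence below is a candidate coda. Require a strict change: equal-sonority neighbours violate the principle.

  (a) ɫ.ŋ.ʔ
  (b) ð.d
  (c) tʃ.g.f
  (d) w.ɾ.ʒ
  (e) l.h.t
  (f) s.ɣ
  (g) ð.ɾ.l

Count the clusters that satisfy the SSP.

4

(a) 5-4-1 → obeys
(b) 3-1 → obeys
(c) 2-1-3 → violates
(d) 7-6-3 → obeys
(e) 5-3-1 → obeys
(f) 3-3 → violates
(g) 3-6-5 → violates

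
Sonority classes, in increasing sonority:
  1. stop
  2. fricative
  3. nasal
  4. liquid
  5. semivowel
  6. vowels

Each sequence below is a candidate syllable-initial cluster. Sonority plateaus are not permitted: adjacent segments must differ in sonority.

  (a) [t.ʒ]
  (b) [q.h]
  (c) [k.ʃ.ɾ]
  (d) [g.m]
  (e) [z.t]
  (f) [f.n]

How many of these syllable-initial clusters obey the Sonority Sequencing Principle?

5

(a) sonority 1-2: well-formed.
(b) sonority 1-2: well-formed.
(c) sonority 1-2-4: well-formed.
(d) sonority 1-3: well-formed.
(e) sonority 2-1: ill-formed.
(f) sonority 2-3: well-formed.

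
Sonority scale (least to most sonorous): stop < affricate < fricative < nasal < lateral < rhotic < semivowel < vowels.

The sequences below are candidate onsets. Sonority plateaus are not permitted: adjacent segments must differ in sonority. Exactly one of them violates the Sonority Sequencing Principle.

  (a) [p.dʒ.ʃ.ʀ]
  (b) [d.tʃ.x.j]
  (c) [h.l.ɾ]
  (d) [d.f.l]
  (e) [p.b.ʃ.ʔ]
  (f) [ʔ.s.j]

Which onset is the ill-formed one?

(a) [p.dʒ.ʃ.ʀ]: profile 1-2-3-6 — obeys.
(b) [d.tʃ.x.j]: profile 1-2-3-7 — obeys.
(c) [h.l.ɾ]: profile 3-5-6 — obeys.
(d) [d.f.l]: profile 1-3-5 — obeys.
(e) [p.b.ʃ.ʔ]: profile 1-1-3-1 — violates.
(f) [ʔ.s.j]: profile 1-3-7 — obeys.

e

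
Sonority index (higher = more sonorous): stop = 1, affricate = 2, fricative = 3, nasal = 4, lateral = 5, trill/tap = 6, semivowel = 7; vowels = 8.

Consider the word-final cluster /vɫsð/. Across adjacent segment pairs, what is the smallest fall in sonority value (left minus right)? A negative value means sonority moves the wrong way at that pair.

/v/: fricative = 3.
/ɫ/: lateral = 5.
/s/: fricative = 3.
/ð/: fricative = 3.
/v/→/ɫ/: change -2.
/ɫ/→/s/: change +2.
/s/→/ð/: change +0.
Minimum = -2.

-2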